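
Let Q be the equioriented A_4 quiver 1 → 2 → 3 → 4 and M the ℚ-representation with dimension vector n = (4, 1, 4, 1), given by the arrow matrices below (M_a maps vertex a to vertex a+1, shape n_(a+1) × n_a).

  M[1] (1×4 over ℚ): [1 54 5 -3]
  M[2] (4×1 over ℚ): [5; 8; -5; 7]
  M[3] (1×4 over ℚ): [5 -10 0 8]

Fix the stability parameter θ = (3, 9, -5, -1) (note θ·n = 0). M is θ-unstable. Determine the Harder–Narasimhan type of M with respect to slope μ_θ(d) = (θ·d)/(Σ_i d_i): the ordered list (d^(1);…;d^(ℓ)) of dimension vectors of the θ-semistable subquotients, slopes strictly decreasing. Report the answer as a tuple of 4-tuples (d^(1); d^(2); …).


Via rank(M_{q-1}∘⋯∘M_p): M ≅ I[1,1]^3, I[1,4], I[3,3]^3.
μ_θ-semistable layers: μ^(1)=3; μ^(2)=3/2; μ^(3)=-5

((3, 0, 0, 0); (1, 1, 1, 1); (0, 0, 3, 0))


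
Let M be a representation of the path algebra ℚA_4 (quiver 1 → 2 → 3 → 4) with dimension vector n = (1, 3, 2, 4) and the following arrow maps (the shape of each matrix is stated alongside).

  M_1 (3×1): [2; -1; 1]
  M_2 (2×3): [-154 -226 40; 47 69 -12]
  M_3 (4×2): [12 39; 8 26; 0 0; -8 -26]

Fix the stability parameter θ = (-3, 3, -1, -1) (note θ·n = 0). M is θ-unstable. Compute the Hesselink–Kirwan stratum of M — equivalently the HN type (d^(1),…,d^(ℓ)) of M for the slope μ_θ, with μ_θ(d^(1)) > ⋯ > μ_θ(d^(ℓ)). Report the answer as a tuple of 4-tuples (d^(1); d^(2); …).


Interval decomposition of M: I[1,4], I[2,2], I[2,3], I[4,4]^3.
HN type (ℓ=5): μ^(1)=3; μ^(2)=1; μ^(3)=1/3; μ^(4)=-1; μ^(5)=-3

((0, 1, 0, 0); (0, 1, 1, 0); (0, 1, 1, 1); (0, 0, 0, 3); (1, 0, 0, 0))


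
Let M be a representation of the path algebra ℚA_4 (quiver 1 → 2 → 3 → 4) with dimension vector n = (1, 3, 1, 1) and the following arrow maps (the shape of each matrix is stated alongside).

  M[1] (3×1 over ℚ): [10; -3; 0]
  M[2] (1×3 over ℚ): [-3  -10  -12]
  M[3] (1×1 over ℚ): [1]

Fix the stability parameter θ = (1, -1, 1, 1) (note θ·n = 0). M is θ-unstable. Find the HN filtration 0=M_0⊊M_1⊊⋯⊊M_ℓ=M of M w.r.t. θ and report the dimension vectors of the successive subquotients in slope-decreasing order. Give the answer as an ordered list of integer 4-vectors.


Interval decomposition of M: I[1,2], I[2,2], I[2,4].
HN type (ℓ=3): μ^(1)=1; μ^(2)=0; μ^(3)=-1

((0, 0, 1, 1); (1, 1, 0, 0); (0, 2, 0, 0))


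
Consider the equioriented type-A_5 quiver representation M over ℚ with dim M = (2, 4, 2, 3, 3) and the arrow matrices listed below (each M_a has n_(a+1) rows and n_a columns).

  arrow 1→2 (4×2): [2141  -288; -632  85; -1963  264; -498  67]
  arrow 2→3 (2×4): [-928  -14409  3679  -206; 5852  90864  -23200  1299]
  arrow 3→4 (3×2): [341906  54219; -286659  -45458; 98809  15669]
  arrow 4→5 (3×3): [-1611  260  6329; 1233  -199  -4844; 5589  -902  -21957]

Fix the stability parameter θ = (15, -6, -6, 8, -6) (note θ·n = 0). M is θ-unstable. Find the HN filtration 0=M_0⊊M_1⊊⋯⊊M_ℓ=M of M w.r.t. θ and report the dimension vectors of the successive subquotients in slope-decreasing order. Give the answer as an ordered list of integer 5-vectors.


Barcode: M ≅ I[1,5]^2, I[2,2]^2, I[4,4], I[5,5]. HN layers by μ_θ (3 steps, strictly decreasing):
  μ^(1)=8; μ^(2)=1; μ^(3)=-6

((0, 0, 0, 1, 0); (2, 2, 2, 2, 2); (0, 2, 0, 0, 1))


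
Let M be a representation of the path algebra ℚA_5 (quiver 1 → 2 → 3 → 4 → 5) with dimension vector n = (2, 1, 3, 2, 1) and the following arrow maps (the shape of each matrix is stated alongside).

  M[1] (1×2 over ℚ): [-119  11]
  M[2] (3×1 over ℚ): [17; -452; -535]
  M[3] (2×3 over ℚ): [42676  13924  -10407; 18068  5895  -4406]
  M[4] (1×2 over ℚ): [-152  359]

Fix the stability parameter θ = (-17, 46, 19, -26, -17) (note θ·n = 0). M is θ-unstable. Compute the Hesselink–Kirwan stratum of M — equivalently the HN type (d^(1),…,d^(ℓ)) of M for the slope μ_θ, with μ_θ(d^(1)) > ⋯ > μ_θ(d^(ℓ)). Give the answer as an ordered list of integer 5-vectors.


Barcode: M ≅ I[1,1], I[1,5], I[3,3], I[3,4]. HN layers by μ_θ (4 steps, strictly decreasing):
  μ^(1)=19; μ^(2)=11/2; μ^(3)=-7/2; μ^(4)=-17

((0, 0, 1, 0, 0); (0, 1, 1, 1, 1); (0, 0, 1, 1, 0); (2, 0, 0, 0, 0))


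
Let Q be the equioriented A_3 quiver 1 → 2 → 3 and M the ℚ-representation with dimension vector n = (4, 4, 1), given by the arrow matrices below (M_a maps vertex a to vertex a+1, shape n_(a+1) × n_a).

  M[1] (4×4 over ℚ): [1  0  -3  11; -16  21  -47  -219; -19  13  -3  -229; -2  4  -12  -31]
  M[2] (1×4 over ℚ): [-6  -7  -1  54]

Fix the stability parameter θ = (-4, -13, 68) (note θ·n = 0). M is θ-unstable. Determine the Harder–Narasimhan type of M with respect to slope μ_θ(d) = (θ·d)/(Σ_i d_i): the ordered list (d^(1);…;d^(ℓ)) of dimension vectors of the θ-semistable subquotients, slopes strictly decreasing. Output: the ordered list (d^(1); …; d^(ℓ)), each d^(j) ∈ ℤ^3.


Barcode: M ≅ I[1,2]^3, I[1,3]. HN layers by μ_θ (2 steps, strictly decreasing):
  μ^(1)=68; μ^(2)=-17/2

((0, 0, 1); (4, 4, 0))


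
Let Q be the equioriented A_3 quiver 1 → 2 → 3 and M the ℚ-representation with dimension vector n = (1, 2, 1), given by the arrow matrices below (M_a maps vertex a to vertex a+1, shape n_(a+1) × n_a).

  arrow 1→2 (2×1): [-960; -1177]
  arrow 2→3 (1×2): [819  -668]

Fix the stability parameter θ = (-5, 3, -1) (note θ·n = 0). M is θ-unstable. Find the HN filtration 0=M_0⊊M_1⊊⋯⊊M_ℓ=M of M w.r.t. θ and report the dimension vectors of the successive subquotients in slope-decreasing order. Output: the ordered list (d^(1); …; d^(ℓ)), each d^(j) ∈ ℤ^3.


Barcode: M ≅ I[1,3], I[2,2]. HN layers by μ_θ (3 steps, strictly decreasing):
  μ^(1)=3; μ^(2)=1; μ^(3)=-5

((0, 1, 0); (0, 1, 1); (1, 0, 0))


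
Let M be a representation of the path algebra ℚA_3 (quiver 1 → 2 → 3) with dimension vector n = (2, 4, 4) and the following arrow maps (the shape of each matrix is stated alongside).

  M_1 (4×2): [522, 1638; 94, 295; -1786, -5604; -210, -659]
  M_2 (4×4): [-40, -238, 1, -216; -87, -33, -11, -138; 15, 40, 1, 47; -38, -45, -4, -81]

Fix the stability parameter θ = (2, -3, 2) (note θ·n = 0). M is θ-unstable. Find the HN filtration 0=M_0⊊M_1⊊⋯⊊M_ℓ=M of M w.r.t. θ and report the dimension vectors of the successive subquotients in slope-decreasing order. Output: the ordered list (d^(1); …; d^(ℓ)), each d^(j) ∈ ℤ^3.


Interval decomposition of M: I[1,3]^2, I[2,3]^2.
HN type (ℓ=3): μ^(1)=2; μ^(2)=-1/2; μ^(3)=-3

((0, 0, 4); (2, 2, 0); (0, 2, 0))


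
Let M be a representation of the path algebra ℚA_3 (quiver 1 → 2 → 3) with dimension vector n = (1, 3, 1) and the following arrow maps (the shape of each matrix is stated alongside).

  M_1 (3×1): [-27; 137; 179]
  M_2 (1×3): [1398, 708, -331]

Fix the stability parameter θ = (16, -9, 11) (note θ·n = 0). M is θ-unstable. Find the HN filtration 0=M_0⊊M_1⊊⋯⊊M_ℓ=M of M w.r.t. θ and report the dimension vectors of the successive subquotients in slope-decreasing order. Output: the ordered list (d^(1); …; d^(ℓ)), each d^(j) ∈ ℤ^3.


Via rank(M_{q-1}∘⋯∘M_p): M ≅ I[1,3], I[2,2]^2.
μ_θ-semistable layers: μ^(1)=11; μ^(2)=7/2; μ^(3)=-9

((0, 0, 1); (1, 1, 0); (0, 2, 0))


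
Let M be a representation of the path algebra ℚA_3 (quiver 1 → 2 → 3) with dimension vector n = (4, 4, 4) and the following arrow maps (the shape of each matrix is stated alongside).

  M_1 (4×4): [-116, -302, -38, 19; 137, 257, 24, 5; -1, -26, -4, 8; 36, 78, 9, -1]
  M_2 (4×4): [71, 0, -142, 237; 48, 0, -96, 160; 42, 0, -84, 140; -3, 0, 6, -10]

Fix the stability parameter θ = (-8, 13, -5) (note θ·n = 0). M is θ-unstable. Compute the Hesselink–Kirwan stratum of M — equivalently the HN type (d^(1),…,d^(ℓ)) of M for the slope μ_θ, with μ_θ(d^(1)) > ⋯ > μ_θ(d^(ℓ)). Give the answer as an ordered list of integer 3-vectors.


Interval decomposition of M: I[1,2]^2, I[1,3]^2, I[3,3]^2.
HN type (ℓ=4): μ^(1)=13; μ^(2)=4; μ^(3)=-5; μ^(4)=-8

((0, 2, 0); (0, 2, 2); (0, 0, 2); (4, 0, 0))


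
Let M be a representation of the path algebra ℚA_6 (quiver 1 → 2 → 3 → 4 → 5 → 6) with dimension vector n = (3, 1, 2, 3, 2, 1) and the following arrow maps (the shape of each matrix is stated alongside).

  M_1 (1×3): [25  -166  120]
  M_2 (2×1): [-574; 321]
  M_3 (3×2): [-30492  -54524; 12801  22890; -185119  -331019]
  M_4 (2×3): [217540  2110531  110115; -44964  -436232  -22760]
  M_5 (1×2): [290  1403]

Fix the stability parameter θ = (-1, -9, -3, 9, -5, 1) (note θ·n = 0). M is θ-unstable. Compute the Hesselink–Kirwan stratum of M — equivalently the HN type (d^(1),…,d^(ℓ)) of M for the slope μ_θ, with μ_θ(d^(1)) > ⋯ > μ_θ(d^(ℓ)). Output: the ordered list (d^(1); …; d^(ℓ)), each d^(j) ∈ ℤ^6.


Interval decomposition of M: I[1,1]^2, I[1,6], I[3,5], I[4,4].
HN type (ℓ=6): μ^(1)=9; μ^(2)=2; μ^(3)=5/3; μ^(4)=-1; μ^(5)=-3; μ^(6)=-5

((0, 0, 0, 1, 0, 0); (0, 0, 0, 1, 1, 0); (0, 0, 0, 1, 1, 1); (2, 0, 0, 0, 0, 0); (0, 0, 2, 0, 0, 0); (1, 1, 0, 0, 0, 0))


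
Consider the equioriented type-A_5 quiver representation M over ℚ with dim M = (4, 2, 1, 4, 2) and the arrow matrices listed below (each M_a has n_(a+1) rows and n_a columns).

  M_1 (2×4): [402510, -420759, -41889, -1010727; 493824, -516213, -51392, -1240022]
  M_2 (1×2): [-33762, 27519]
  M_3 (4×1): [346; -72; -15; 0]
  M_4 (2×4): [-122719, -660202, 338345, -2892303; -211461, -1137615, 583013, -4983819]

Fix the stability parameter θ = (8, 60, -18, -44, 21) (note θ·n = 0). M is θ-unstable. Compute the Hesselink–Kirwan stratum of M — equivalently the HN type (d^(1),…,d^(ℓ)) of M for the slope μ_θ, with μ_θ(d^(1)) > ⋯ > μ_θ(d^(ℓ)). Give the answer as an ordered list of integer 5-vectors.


Interval decomposition of M: I[1,1]^2, I[1,2], I[1,5], I[4,4]^2, I[4,5].
HN type (ℓ=5): μ^(1)=60; μ^(2)=21; μ^(3)=8; μ^(4)=3/2; μ^(5)=-44

((0, 1, 0, 0, 0); (0, 0, 0, 0, 2); (3, 0, 0, 0, 0); (1, 1, 1, 1, 0); (0, 0, 0, 3, 0))


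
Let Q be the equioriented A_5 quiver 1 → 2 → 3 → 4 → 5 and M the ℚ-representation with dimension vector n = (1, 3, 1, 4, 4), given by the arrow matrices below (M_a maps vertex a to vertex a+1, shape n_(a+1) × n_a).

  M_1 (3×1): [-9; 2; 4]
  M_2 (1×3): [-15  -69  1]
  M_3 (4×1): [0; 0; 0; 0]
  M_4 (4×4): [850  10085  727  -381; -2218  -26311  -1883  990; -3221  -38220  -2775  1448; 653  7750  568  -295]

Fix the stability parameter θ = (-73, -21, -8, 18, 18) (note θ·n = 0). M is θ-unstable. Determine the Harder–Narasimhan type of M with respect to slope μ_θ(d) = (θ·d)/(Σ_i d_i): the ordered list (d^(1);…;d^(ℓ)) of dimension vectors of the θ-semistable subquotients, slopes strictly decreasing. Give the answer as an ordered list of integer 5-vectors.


Via rank(M_{q-1}∘⋯∘M_p): M ≅ I[1,3], I[2,2]^2, I[4,5]^4.
μ_θ-semistable layers: μ^(1)=18; μ^(2)=-8; μ^(3)=-21; μ^(4)=-73

((0, 0, 0, 4, 4); (0, 0, 1, 0, 0); (0, 3, 0, 0, 0); (1, 0, 0, 0, 0))


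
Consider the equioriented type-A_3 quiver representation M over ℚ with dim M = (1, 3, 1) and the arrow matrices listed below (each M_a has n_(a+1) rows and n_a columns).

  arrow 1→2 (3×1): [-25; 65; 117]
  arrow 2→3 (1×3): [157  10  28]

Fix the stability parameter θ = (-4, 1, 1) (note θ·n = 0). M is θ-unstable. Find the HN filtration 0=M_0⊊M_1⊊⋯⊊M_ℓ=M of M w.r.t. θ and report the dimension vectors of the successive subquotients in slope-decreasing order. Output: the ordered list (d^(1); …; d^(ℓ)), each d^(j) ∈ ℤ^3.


Via rank(M_{q-1}∘⋯∘M_p): M ≅ I[1,3], I[2,2]^2.
μ_θ-semistable layers: μ^(1)=1; μ^(2)=-4

((0, 3, 1); (1, 0, 0))


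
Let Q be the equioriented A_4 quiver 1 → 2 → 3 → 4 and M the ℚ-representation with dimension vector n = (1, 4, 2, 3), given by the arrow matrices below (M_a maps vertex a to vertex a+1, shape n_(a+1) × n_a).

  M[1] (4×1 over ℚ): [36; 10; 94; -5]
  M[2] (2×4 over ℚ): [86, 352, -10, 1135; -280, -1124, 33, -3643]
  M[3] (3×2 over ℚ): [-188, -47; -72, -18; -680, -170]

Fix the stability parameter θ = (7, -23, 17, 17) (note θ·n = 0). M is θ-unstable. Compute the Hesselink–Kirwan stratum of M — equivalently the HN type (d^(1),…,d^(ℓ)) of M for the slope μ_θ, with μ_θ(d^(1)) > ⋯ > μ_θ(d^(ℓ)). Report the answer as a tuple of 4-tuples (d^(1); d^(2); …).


Interval decomposition of M: I[1,4], I[2,2]^2, I[2,3], I[4,4]^2.
HN type (ℓ=3): μ^(1)=17; μ^(2)=-8; μ^(3)=-23

((0, 0, 2, 3); (1, 1, 0, 0); (0, 3, 0, 0))


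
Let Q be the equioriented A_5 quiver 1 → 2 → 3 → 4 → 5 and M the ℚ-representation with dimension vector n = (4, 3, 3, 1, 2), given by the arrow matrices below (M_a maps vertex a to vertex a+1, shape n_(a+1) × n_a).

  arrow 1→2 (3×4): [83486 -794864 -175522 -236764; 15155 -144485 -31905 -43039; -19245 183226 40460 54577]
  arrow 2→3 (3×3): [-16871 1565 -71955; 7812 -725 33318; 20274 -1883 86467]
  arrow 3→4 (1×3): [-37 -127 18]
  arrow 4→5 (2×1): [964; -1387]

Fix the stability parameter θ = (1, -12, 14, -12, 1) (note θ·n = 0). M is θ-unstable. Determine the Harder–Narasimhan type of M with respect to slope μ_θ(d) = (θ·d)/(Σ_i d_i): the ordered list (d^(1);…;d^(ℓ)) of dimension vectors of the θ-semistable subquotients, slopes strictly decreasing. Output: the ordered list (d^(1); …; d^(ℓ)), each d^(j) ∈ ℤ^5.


Interval decomposition of M: I[1,1], I[1,3]^2, I[1,5], I[5,5].
HN type (ℓ=3): μ^(1)=14; μ^(2)=1; μ^(3)=-11/2

((0, 0, 2, 0, 0); (1, 0, 1, 1, 2); (3, 3, 0, 0, 0))


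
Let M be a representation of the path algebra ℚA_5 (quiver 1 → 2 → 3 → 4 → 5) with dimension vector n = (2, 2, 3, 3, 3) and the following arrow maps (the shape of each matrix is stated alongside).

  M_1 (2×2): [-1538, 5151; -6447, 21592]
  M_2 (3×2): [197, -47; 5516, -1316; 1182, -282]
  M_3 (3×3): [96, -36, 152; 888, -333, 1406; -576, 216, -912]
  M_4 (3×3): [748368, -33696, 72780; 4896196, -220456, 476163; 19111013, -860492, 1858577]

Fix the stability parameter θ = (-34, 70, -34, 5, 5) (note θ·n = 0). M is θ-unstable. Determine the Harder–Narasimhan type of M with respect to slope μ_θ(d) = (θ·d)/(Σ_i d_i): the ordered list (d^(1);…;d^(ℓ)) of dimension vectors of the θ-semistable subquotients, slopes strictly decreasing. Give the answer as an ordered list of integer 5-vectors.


Via rank(M_{q-1}∘⋯∘M_p): M ≅ I[1,2], I[1,3], I[3,3], I[3,4], I[4,5]^2, I[5,5].
μ_θ-semistable layers: μ^(1)=70; μ^(2)=18; μ^(3)=5; μ^(4)=-34

((0, 1, 0, 0, 0); (0, 1, 1, 0, 0); (0, 0, 0, 3, 3); (2, 0, 2, 0, 0))


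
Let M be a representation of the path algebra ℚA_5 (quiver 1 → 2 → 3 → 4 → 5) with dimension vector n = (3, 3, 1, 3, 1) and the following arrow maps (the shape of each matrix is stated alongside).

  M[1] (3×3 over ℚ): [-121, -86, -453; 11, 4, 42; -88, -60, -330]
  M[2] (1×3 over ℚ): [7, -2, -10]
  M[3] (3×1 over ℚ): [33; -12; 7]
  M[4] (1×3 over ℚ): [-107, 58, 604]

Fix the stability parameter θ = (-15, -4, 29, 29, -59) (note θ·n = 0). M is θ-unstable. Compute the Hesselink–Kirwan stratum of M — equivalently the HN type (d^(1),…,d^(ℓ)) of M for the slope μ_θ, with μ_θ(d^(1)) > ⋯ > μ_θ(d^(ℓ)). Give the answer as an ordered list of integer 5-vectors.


Via rank(M_{q-1}∘⋯∘M_p): M ≅ I[1,1], I[1,2], I[1,5], I[2,2], I[4,4]^2.
μ_θ-semistable layers: μ^(1)=29; μ^(2)=-1/3; μ^(3)=-4; μ^(4)=-15

((0, 0, 0, 2, 0); (0, 0, 1, 1, 1); (0, 3, 0, 0, 0); (3, 0, 0, 0, 0))


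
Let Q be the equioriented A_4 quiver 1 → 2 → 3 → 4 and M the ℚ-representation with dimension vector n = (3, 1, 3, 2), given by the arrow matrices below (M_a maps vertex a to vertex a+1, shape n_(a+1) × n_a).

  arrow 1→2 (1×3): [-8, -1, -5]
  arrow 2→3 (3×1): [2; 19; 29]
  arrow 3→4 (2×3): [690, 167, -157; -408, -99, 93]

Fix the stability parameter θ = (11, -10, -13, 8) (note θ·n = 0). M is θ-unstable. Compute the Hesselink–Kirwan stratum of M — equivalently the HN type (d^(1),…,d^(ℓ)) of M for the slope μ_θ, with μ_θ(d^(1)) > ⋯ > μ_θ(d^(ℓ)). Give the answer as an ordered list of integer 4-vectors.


Barcode: M ≅ I[1,1]^2, I[1,3], I[3,4]^2. HN layers by μ_θ (4 steps, strictly decreasing):
  μ^(1)=11; μ^(2)=8; μ^(3)=-4; μ^(4)=-13

((2, 0, 0, 0); (0, 0, 0, 2); (1, 1, 1, 0); (0, 0, 2, 0))


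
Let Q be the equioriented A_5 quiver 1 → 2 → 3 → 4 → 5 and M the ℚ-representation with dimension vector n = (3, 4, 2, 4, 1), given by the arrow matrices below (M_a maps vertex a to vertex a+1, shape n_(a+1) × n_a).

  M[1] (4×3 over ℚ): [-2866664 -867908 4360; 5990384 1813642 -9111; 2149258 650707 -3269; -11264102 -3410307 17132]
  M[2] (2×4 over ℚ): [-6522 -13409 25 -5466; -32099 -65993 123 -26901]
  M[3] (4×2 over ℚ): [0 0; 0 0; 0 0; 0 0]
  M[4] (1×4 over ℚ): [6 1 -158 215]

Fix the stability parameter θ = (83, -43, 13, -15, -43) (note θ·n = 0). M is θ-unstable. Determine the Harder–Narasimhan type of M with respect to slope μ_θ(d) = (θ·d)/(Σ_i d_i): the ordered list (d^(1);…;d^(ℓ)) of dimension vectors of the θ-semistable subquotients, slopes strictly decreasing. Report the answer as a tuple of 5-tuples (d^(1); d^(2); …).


Via rank(M_{q-1}∘⋯∘M_p): M ≅ I[1,1], I[1,3]^2, I[2,2]^2, I[4,4]^3, I[4,5].
μ_θ-semistable layers: μ^(1)=83; μ^(2)=53/3; μ^(3)=-15; μ^(4)=-29; μ^(5)=-43

((1, 0, 0, 0, 0); (2, 2, 2, 0, 0); (0, 0, 0, 3, 0); (0, 0, 0, 1, 1); (0, 2, 0, 0, 0))


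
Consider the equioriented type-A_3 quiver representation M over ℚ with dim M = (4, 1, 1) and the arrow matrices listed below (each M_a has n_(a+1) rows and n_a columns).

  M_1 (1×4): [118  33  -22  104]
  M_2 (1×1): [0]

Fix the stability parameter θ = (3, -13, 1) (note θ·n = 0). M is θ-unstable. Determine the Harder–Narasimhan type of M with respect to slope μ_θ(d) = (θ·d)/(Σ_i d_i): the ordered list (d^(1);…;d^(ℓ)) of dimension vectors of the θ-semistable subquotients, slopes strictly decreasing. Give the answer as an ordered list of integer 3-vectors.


Barcode: M ≅ I[1,1]^3, I[1,2], I[3,3]. HN layers by μ_θ (3 steps, strictly decreasing):
  μ^(1)=3; μ^(2)=1; μ^(3)=-5

((3, 0, 0); (0, 0, 1); (1, 1, 0))


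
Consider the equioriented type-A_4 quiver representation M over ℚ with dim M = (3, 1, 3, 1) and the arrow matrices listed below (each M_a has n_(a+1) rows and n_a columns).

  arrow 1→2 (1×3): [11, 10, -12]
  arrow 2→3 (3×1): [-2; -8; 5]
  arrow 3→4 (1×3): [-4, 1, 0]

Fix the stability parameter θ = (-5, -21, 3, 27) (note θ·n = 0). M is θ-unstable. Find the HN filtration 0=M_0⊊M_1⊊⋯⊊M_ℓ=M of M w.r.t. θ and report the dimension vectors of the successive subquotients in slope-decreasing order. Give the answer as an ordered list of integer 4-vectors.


Interval decomposition of M: I[1,1]^2, I[1,3], I[3,3], I[3,4].
HN type (ℓ=4): μ^(1)=27; μ^(2)=3; μ^(3)=-5; μ^(4)=-13

((0, 0, 0, 1); (0, 0, 3, 0); (2, 0, 0, 0); (1, 1, 0, 0))


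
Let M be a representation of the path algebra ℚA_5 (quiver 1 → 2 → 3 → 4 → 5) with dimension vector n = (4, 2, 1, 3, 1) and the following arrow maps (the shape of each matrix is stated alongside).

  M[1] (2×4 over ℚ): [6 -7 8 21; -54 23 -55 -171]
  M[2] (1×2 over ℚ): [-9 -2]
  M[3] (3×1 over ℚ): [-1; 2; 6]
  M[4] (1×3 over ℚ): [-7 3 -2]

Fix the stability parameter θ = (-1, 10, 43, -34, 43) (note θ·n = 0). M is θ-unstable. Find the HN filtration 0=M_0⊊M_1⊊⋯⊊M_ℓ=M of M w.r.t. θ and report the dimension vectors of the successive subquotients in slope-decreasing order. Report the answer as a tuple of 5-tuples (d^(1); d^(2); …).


Interval decomposition of M: I[1,1]^2, I[1,2], I[1,5], I[4,4]^2.
HN type (ℓ=5): μ^(1)=43; μ^(2)=10; μ^(3)=19/3; μ^(4)=-1; μ^(5)=-34

((0, 0, 0, 0, 1); (0, 1, 0, 0, 0); (0, 1, 1, 1, 0); (4, 0, 0, 0, 0); (0, 0, 0, 2, 0))


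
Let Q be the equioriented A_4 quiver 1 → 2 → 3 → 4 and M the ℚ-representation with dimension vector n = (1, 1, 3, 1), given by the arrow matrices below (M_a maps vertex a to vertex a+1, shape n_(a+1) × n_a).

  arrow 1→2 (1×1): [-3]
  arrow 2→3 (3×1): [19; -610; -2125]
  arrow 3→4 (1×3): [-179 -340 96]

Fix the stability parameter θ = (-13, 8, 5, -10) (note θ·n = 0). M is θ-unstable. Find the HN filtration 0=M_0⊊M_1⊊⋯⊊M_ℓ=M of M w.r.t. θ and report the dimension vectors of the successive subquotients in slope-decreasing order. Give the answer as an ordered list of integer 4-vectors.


Barcode: M ≅ I[1,4], I[3,3]^2. HN layers by μ_θ (3 steps, strictly decreasing):
  μ^(1)=5; μ^(2)=1; μ^(3)=-13

((0, 0, 2, 0); (0, 1, 1, 1); (1, 0, 0, 0))


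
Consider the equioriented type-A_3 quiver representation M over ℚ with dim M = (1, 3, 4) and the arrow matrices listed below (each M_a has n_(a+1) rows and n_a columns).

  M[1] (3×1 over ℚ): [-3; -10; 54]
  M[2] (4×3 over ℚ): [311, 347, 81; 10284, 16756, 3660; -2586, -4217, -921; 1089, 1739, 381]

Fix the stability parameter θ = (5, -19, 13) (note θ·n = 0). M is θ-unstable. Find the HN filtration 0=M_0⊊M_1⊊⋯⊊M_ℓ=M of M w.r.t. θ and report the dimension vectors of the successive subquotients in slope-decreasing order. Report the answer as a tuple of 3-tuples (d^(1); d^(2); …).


Interval decomposition of M: I[1,3], I[2,2], I[2,3], I[3,3]^2.
HN type (ℓ=3): μ^(1)=13; μ^(2)=-7; μ^(3)=-19

((0, 0, 4); (1, 1, 0); (0, 2, 0))


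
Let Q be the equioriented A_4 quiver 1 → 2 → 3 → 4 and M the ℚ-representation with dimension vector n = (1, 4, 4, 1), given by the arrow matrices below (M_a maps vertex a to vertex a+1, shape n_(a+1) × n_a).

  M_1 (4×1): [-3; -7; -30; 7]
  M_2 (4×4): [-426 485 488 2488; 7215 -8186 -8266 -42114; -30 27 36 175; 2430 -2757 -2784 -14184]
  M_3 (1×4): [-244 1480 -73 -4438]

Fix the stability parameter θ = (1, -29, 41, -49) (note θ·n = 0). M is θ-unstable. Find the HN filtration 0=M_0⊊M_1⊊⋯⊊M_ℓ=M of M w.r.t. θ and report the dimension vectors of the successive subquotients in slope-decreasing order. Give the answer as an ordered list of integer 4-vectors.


Interval decomposition of M: I[1,4], I[2,2], I[2,3]^2, I[3,3].
HN type (ℓ=4): μ^(1)=41; μ^(2)=-4; μ^(3)=-14; μ^(4)=-29

((0, 0, 3, 0); (0, 0, 1, 1); (1, 1, 0, 0); (0, 3, 0, 0))


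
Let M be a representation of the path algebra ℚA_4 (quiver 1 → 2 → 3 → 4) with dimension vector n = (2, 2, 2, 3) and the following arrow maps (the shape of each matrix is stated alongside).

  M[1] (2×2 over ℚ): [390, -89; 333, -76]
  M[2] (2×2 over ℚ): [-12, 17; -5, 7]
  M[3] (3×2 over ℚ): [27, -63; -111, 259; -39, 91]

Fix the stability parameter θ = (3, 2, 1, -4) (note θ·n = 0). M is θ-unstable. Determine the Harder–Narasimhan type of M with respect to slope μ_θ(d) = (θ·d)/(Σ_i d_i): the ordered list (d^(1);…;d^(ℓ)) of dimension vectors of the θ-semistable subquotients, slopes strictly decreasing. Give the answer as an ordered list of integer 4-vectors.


Via rank(M_{q-1}∘⋯∘M_p): M ≅ I[1,3], I[1,4], I[4,4]^2.
μ_θ-semistable layers: μ^(1)=2; μ^(2)=1/2; μ^(3)=-4

((1, 1, 1, 0); (1, 1, 1, 1); (0, 0, 0, 2))


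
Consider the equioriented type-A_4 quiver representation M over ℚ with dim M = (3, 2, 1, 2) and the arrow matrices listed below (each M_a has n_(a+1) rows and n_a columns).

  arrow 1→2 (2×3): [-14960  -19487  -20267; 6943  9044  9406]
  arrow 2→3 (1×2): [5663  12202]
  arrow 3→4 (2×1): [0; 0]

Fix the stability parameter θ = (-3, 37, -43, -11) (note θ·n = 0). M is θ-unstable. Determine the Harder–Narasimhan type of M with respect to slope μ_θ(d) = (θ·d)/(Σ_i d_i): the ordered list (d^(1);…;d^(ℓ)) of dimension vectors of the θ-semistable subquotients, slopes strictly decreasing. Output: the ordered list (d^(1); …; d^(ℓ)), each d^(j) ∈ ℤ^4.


Interval decomposition of M: I[1,1], I[1,2], I[1,3], I[4,4]^2.
HN type (ℓ=3): μ^(1)=37; μ^(2)=-3; μ^(3)=-11

((0, 1, 0, 0); (3, 1, 1, 0); (0, 0, 0, 2))


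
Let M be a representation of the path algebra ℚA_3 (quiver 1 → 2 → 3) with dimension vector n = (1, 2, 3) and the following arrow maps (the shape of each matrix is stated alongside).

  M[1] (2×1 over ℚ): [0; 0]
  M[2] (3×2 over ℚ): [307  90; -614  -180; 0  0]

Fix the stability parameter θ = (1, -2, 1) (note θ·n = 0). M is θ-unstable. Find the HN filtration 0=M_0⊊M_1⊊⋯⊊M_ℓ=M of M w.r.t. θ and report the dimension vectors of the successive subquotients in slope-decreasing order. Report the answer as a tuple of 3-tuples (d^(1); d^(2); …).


Interval decomposition of M: I[1,1], I[2,2], I[2,3], I[3,3]^2.
HN type (ℓ=2): μ^(1)=1; μ^(2)=-2

((1, 0, 3); (0, 2, 0))


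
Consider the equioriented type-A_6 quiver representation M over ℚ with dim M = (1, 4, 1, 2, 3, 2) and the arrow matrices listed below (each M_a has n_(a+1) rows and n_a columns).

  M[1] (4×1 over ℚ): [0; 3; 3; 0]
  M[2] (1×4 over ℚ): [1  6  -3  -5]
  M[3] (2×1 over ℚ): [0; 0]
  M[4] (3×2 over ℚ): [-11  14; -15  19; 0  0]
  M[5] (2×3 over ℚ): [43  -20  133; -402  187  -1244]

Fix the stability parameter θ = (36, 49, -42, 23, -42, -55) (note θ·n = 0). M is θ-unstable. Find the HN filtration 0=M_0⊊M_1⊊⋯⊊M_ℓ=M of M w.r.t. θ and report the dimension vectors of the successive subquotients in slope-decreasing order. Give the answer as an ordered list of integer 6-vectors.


Interval decomposition of M: I[1,3], I[2,2]^3, I[4,6]^2, I[5,5].
HN type (ℓ=4): μ^(1)=49; μ^(2)=43/3; μ^(3)=-74/3; μ^(4)=-42

((0, 3, 0, 0, 0, 0); (1, 1, 1, 0, 0, 0); (0, 0, 0, 2, 2, 2); (0, 0, 0, 0, 1, 0))


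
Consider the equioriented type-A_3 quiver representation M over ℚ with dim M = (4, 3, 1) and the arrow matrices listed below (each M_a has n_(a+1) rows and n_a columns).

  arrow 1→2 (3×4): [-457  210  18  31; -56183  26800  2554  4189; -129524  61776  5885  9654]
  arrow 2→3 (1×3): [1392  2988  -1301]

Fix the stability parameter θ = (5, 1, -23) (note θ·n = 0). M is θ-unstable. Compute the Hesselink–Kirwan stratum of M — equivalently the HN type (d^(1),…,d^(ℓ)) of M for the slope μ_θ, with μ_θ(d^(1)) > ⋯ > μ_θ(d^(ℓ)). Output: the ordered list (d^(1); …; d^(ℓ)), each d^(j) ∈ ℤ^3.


Barcode: M ≅ I[1,1], I[1,2]^2, I[1,3]. HN layers by μ_θ (3 steps, strictly decreasing):
  μ^(1)=5; μ^(2)=3; μ^(3)=-17/3

((1, 0, 0); (2, 2, 0); (1, 1, 1))


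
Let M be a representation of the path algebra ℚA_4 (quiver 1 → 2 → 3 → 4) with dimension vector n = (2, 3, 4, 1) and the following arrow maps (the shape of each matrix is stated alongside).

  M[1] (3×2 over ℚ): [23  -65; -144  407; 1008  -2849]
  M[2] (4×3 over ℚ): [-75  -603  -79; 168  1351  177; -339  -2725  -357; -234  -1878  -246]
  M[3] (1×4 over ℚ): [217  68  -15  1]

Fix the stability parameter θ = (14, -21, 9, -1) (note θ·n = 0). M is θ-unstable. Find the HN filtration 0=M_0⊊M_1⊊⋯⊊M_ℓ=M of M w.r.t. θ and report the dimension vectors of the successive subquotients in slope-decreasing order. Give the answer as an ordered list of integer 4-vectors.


Via rank(M_{q-1}∘⋯∘M_p): M ≅ I[1,2], I[1,3], I[2,4], I[3,3]^2.
μ_θ-semistable layers: μ^(1)=9; μ^(2)=4; μ^(3)=-7/2; μ^(4)=-21

((0, 0, 3, 0); (0, 0, 1, 1); (2, 2, 0, 0); (0, 1, 0, 0))


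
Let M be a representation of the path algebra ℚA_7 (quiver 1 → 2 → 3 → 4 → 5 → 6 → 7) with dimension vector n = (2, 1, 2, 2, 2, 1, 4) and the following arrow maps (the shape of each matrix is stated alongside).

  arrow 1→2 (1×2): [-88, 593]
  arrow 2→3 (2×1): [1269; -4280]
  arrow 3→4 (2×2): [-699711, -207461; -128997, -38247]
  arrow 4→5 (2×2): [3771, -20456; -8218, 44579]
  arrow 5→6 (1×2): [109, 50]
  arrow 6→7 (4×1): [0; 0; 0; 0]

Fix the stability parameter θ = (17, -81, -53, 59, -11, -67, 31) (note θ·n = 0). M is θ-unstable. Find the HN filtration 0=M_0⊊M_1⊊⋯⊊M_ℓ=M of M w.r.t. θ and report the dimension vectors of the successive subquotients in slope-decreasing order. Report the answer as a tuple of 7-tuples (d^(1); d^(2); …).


Barcode: M ≅ I[1,1], I[1,6], I[3,3], I[4,5], I[7,7]^4. HN layers by μ_θ (6 steps, strictly decreasing):
  μ^(1)=31; μ^(2)=24; μ^(3)=17; μ^(4)=-19/3; μ^(5)=-39; μ^(6)=-53

((0, 0, 0, 0, 0, 0, 4); (0, 0, 0, 1, 1, 0, 0); (1, 0, 0, 0, 0, 0, 0); (0, 0, 0, 1, 1, 1, 0); (1, 1, 1, 0, 0, 0, 0); (0, 0, 1, 0, 0, 0, 0))


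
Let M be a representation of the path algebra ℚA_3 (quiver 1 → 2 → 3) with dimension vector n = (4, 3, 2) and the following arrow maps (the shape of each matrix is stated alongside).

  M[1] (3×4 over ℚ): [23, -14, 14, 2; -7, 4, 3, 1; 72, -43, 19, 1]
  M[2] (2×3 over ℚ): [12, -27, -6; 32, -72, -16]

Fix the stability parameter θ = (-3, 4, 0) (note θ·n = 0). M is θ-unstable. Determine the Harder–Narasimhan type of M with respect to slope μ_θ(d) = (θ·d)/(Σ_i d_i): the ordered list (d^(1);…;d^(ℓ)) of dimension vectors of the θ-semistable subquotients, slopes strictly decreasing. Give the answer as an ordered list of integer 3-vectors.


Interval decomposition of M: I[1,1], I[1,2]^2, I[1,3], I[3,3].
HN type (ℓ=4): μ^(1)=4; μ^(2)=2; μ^(3)=0; μ^(4)=-3

((0, 2, 0); (0, 1, 1); (0, 0, 1); (4, 0, 0))


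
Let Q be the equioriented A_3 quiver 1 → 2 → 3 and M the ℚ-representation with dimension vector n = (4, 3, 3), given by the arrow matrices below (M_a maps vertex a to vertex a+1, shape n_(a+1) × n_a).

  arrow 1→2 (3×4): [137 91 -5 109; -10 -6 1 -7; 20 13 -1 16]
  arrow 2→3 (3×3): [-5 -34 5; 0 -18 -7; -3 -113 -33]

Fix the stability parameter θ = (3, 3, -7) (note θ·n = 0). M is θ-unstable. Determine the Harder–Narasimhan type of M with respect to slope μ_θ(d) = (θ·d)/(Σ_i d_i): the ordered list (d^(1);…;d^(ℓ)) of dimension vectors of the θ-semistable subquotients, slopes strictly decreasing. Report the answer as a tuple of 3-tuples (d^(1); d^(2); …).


Via rank(M_{q-1}∘⋯∘M_p): M ≅ I[1,1], I[1,3]^3.
μ_θ-semistable layers: μ^(1)=3; μ^(2)=-1/3

((1, 0, 0); (3, 3, 3))


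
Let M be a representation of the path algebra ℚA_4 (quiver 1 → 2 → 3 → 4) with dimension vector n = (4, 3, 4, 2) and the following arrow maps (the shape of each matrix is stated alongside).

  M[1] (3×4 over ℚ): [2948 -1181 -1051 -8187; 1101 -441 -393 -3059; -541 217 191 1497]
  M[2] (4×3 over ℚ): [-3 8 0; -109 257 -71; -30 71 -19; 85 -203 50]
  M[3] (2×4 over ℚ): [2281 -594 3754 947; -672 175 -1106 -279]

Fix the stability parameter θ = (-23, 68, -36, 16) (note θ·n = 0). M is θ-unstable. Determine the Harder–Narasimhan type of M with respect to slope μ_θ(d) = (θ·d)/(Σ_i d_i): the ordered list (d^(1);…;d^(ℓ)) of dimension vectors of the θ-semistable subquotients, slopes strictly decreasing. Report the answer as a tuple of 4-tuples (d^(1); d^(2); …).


Via rank(M_{q-1}∘⋯∘M_p): M ≅ I[1,1], I[1,3], I[1,4]^2, I[3,3].
μ_θ-semistable layers: μ^(1)=16; μ^(2)=-23; μ^(3)=-36

((0, 3, 3, 2); (4, 0, 0, 0); (0, 0, 1, 0))


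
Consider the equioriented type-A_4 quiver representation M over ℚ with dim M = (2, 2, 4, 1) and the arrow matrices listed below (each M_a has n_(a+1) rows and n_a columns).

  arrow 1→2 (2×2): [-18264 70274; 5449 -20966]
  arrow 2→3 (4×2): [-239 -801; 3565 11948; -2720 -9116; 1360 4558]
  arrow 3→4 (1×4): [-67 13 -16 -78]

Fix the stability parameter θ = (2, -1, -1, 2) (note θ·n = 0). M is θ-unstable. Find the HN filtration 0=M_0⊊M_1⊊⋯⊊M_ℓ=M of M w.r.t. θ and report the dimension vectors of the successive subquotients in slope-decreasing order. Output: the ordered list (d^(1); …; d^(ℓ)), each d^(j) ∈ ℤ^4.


Via rank(M_{q-1}∘⋯∘M_p): M ≅ I[1,3], I[1,4], I[3,3]^2.
μ_θ-semistable layers: μ^(1)=2; μ^(2)=0; μ^(3)=-1

((0, 0, 0, 1); (2, 2, 2, 0); (0, 0, 2, 0))


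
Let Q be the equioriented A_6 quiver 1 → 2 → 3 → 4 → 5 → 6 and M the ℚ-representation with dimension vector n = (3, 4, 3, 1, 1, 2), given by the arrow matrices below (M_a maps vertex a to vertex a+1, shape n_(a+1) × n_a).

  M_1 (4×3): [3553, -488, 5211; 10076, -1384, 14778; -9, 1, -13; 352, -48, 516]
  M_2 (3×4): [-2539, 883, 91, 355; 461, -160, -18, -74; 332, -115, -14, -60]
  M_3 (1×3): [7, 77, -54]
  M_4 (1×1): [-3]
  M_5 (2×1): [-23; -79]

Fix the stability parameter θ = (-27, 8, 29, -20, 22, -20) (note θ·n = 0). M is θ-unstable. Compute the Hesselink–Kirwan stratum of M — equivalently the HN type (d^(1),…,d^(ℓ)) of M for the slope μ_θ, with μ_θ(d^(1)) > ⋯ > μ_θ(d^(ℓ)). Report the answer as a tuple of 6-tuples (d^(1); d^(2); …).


Barcode: M ≅ I[1,3]^2, I[1,6], I[2,2], I[6,6]. HN layers by μ_θ (5 steps, strictly decreasing):
  μ^(1)=29; μ^(2)=8; μ^(3)=19/5; μ^(4)=-20; μ^(5)=-27

((0, 0, 2, 0, 0, 0); (0, 3, 0, 0, 0, 0); (0, 1, 1, 1, 1, 1); (0, 0, 0, 0, 0, 1); (3, 0, 0, 0, 0, 0))


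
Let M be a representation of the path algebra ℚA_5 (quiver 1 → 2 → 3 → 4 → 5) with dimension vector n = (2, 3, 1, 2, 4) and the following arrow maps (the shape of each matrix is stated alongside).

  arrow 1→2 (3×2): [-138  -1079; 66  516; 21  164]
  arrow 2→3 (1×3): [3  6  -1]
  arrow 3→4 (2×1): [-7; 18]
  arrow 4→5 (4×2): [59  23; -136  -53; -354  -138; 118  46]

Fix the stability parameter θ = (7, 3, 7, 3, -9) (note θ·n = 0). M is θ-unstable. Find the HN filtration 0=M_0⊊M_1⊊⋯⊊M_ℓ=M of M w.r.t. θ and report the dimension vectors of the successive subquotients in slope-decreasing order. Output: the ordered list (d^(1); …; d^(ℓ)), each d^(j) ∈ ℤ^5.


Via rank(M_{q-1}∘⋯∘M_p): M ≅ I[1,2], I[1,5], I[2,2], I[4,5], I[5,5]^2.
μ_θ-semistable layers: μ^(1)=5; μ^(2)=3; μ^(3)=11/5; μ^(4)=-3; μ^(5)=-9

((1, 1, 0, 0, 0); (0, 1, 0, 0, 0); (1, 1, 1, 1, 1); (0, 0, 0, 1, 1); (0, 0, 0, 0, 2))


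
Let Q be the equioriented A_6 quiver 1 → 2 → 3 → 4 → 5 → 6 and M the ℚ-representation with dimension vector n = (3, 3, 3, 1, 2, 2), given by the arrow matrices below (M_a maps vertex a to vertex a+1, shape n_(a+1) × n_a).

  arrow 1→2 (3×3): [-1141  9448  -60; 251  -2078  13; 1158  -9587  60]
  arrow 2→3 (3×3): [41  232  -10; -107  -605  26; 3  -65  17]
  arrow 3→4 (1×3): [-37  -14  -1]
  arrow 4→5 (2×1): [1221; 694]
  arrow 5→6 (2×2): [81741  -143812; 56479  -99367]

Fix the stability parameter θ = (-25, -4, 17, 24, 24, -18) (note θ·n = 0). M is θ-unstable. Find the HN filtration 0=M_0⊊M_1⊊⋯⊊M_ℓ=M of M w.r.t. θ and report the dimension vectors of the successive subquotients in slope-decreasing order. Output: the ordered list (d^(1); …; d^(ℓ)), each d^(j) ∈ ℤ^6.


Via rank(M_{q-1}∘⋯∘M_p): M ≅ I[1,3]^2, I[1,6], I[5,6].
μ_θ-semistable layers: μ^(1)=17; μ^(2)=47/4; μ^(3)=3; μ^(4)=-4; μ^(5)=-25

((0, 0, 2, 0, 0, 0); (0, 0, 1, 1, 1, 1); (0, 0, 0, 0, 1, 1); (0, 3, 0, 0, 0, 0); (3, 0, 0, 0, 0, 0))


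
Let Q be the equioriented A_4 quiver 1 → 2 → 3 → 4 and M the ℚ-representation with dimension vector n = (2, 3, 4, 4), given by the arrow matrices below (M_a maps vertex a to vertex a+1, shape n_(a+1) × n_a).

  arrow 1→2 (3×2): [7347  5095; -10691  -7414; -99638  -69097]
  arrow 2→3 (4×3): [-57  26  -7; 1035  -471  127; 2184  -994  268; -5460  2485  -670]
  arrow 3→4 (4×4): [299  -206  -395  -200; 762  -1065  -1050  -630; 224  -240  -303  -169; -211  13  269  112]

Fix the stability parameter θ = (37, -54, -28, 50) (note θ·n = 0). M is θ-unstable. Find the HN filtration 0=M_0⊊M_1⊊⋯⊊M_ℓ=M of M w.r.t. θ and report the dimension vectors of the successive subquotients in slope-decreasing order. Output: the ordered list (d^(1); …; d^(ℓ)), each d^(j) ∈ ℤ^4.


Interval decomposition of M: I[1,2], I[1,4], I[2,4], I[3,3], I[3,4], I[4,4].
HN type (ℓ=5): μ^(1)=50; μ^(2)=-17/2; μ^(3)=-15; μ^(4)=-28; μ^(5)=-54

((0, 0, 0, 4); (1, 1, 0, 0); (1, 1, 1, 0); (0, 0, 3, 0); (0, 1, 0, 0))


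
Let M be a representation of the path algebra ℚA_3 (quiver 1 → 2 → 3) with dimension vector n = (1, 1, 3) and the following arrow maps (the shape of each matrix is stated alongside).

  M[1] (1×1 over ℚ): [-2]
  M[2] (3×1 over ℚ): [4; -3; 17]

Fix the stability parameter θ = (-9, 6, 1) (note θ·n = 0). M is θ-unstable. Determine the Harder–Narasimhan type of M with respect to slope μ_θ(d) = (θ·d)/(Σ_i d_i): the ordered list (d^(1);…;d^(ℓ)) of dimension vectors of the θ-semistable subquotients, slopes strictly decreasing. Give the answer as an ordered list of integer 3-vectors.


Interval decomposition of M: I[1,3], I[3,3]^2.
HN type (ℓ=3): μ^(1)=7/2; μ^(2)=1; μ^(3)=-9

((0, 1, 1); (0, 0, 2); (1, 0, 0))


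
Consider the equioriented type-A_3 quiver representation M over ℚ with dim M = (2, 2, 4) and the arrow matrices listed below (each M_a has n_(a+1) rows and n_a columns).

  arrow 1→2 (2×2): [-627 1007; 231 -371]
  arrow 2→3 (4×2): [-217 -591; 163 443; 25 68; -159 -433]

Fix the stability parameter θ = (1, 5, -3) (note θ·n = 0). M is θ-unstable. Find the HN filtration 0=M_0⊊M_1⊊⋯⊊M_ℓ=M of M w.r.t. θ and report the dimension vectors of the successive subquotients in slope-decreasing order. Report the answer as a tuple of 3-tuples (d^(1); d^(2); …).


Via rank(M_{q-1}∘⋯∘M_p): M ≅ I[1,1], I[1,3], I[2,3], I[3,3]^2.
μ_θ-semistable layers: μ^(1)=1; μ^(2)=-3

((2, 2, 2); (0, 0, 2))


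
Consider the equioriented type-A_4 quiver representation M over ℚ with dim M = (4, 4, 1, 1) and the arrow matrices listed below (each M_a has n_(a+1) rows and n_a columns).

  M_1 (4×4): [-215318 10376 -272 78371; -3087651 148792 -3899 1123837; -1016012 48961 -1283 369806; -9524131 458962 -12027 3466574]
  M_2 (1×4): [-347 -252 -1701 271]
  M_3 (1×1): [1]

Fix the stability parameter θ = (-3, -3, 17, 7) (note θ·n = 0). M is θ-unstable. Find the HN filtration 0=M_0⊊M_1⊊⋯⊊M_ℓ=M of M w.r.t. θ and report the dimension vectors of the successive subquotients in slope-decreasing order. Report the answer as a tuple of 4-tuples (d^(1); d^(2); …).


Via rank(M_{q-1}∘⋯∘M_p): M ≅ I[1,1], I[1,2]^2, I[1,4], I[2,2].
μ_θ-semistable layers: μ^(1)=12; μ^(2)=-3

((0, 0, 1, 1); (4, 4, 0, 0))


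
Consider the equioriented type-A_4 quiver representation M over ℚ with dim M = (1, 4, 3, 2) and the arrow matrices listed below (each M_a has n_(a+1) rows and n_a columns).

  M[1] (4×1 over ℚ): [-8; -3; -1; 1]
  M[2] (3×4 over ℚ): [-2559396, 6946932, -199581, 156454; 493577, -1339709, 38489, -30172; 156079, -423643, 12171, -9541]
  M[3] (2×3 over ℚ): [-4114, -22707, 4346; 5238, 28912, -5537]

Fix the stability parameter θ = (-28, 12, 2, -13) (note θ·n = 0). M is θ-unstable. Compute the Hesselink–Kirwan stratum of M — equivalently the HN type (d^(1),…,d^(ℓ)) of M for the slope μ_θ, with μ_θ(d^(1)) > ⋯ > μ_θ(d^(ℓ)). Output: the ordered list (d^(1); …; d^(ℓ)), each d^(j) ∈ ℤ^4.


Barcode: M ≅ I[1,4], I[2,2], I[2,3], I[2,4]. HN layers by μ_θ (4 steps, strictly decreasing):
  μ^(1)=12; μ^(2)=7; μ^(3)=1/3; μ^(4)=-28

((0, 1, 0, 0); (0, 1, 1, 0); (0, 2, 2, 2); (1, 0, 0, 0))


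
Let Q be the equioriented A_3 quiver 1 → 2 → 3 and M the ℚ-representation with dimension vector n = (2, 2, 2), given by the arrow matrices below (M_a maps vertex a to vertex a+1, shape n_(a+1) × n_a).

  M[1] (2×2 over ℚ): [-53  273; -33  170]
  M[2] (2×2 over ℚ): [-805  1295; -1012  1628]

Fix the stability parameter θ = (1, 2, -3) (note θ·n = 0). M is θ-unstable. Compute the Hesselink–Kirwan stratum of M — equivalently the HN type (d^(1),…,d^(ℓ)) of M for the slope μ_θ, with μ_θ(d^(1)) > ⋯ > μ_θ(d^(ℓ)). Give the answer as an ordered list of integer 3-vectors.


Barcode: M ≅ I[1,2], I[1,3], I[3,3]. HN layers by μ_θ (4 steps, strictly decreasing):
  μ^(1)=2; μ^(2)=1; μ^(3)=0; μ^(4)=-3

((0, 1, 0); (1, 0, 0); (1, 1, 1); (0, 0, 1))
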